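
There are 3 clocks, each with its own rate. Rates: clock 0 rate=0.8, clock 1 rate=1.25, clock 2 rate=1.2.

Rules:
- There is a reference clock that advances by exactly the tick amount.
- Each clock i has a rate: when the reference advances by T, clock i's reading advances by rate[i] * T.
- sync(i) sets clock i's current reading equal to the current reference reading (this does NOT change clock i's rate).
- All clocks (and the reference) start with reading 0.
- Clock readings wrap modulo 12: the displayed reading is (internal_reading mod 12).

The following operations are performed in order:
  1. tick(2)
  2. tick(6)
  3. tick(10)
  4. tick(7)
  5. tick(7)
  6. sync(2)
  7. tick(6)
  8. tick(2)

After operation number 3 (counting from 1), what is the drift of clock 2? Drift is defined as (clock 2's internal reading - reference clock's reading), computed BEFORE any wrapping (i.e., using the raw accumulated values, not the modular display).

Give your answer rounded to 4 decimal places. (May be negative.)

After op 1 tick(2): ref=2.0000 raw=[1.6000 2.5000 2.4000]
After op 2 tick(6): ref=8.0000 raw=[6.4000 10.0000 9.6000]
After op 3 tick(10): ref=18.0000 raw=[14.4000 22.5000 21.6000]
Drift of clock 2 after op 3: 21.6000 - 18.0000 = 3.6000

Answer: 3.6000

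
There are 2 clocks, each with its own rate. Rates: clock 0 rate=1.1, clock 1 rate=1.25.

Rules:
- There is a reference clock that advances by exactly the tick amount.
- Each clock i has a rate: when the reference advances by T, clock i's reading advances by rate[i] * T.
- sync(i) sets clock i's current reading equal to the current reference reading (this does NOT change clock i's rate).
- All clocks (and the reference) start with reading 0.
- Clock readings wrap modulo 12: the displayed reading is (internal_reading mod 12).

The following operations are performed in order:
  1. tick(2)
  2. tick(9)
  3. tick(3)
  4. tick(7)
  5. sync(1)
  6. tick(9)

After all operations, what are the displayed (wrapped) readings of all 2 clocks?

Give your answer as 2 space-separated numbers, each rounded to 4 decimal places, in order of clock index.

Answer: 9.0000 8.2500

Derivation:
After op 1 tick(2): ref=2.0000 raw=[2.2000 2.5000]
After op 2 tick(9): ref=11.0000 raw=[12.1000 13.7500]
After op 3 tick(3): ref=14.0000 raw=[15.4000 17.5000]
After op 4 tick(7): ref=21.0000 raw=[23.1000 26.2500]
After op 5 sync(1): ref=21.0000 raw=[23.1000 21.0000]
After op 6 tick(9): ref=30.0000 raw=[33.0000 32.2500]
Wrap final raw readings (mod 12): 33.0000 mod 12 = 9.0000; 32.2500 mod 12 = 8.2500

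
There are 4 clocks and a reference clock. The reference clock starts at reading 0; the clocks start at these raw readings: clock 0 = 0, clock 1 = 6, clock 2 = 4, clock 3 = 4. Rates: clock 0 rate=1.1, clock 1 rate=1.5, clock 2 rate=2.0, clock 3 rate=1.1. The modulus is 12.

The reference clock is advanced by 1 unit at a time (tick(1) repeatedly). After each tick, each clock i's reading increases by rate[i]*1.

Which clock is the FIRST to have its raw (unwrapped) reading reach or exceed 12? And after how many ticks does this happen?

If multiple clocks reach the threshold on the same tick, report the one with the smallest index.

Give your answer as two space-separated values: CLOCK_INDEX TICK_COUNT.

clock 0: start=0, rate=1.1, needs 12-0 = 12; ticks = ceil(12/1.1) = ceil(10.9091) = 11; reading at tick 11 = 0 + 1.1*11 = 12.1000
clock 1: start=6, rate=1.5, needs 12-6 = 6; ticks = ceil(6/1.5) = ceil(4.0000) = 4; reading at tick 4 = 6 + 1.5*4 = 12.0000
clock 2: start=4, rate=2.0, needs 12-4 = 8; ticks = ceil(8/2.0) = ceil(4.0000) = 4; reading at tick 4 = 4 + 2.0*4 = 12.0000
clock 3: start=4, rate=1.1, needs 12-4 = 8; ticks = ceil(8/1.1) = ceil(7.2727) = 8; reading at tick 8 = 4 + 1.1*8 = 12.8000
Minimum tick count = 4; winners = [1, 2]; smallest index = 1

Answer: 1 4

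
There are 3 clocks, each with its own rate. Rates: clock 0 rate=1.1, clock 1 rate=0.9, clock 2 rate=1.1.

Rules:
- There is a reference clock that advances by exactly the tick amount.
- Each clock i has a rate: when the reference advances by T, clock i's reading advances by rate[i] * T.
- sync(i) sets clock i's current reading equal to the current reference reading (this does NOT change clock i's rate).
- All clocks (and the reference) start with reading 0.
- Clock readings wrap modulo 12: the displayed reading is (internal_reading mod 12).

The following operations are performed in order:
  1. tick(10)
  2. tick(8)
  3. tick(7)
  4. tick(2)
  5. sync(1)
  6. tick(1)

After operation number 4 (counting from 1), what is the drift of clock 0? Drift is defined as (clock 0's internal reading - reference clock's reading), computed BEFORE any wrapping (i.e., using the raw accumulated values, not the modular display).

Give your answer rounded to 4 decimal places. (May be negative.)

Answer: 2.7000

Derivation:
After op 1 tick(10): ref=10.0000 raw=[11.0000 9.0000 11.0000]
After op 2 tick(8): ref=18.0000 raw=[19.8000 16.2000 19.8000]
After op 3 tick(7): ref=25.0000 raw=[27.5000 22.5000 27.5000]
After op 4 tick(2): ref=27.0000 raw=[29.7000 24.3000 29.7000]
Drift of clock 0 after op 4: 29.7000 - 27.0000 = 2.7000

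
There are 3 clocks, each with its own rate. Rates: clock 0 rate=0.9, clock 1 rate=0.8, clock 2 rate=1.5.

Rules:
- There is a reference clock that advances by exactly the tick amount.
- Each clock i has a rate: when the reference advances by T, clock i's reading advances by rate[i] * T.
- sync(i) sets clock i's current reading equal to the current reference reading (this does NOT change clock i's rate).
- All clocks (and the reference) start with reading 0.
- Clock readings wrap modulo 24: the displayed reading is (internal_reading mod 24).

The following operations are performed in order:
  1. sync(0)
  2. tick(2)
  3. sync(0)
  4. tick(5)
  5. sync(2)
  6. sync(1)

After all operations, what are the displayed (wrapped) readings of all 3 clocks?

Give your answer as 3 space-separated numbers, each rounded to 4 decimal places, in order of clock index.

Answer: 6.5000 7.0000 7.0000

Derivation:
After op 1 sync(0): ref=0.0000 raw=[0.0000 0.0000 0.0000]
After op 2 tick(2): ref=2.0000 raw=[1.8000 1.6000 3.0000]
After op 3 sync(0): ref=2.0000 raw=[2.0000 1.6000 3.0000]
After op 4 tick(5): ref=7.0000 raw=[6.5000 5.6000 10.5000]
After op 5 sync(2): ref=7.0000 raw=[6.5000 5.6000 7.0000]
After op 6 sync(1): ref=7.0000 raw=[6.5000 7.0000 7.0000]
Wrap final raw readings (mod 24): 6.5000 mod 24 = 6.5000; 7.0000 mod 24 = 7.0000; 7.0000 mod 24 = 7.0000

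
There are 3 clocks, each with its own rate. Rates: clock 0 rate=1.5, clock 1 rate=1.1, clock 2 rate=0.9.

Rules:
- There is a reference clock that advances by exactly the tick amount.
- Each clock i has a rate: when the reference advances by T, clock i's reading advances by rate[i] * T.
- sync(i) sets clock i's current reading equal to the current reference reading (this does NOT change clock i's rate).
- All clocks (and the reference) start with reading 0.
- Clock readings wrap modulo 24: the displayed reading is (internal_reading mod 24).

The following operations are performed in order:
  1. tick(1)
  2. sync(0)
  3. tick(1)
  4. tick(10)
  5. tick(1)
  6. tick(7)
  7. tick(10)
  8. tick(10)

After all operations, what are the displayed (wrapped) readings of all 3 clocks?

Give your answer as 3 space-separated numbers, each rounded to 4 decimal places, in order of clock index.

Answer: 11.5000 20.0000 12.0000

Derivation:
After op 1 tick(1): ref=1.0000 raw=[1.5000 1.1000 0.9000]
After op 2 sync(0): ref=1.0000 raw=[1.0000 1.1000 0.9000]
After op 3 tick(1): ref=2.0000 raw=[2.5000 2.2000 1.8000]
After op 4 tick(10): ref=12.0000 raw=[17.5000 13.2000 10.8000]
After op 5 tick(1): ref=13.0000 raw=[19.0000 14.3000 11.7000]
After op 6 tick(7): ref=20.0000 raw=[29.5000 22.0000 18.0000]
After op 7 tick(10): ref=30.0000 raw=[44.5000 33.0000 27.0000]
After op 8 tick(10): ref=40.0000 raw=[59.5000 44.0000 36.0000]
Wrap final raw readings (mod 24): 59.5000 mod 24 = 11.5000; 44.0000 mod 24 = 20.0000; 36.0000 mod 24 = 12.0000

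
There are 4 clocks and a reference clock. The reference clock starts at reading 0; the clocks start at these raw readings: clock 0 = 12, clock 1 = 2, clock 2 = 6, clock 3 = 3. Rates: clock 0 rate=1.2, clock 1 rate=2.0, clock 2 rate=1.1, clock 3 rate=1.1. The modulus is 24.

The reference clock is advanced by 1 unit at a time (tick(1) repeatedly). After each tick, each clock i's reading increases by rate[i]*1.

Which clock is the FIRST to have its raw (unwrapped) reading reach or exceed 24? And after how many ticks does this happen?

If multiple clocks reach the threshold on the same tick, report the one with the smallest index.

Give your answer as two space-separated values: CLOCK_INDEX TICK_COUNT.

Answer: 0 10

Derivation:
clock 0: start=12, rate=1.2, needs 24-12 = 12; ticks = ceil(12/1.2) = ceil(10.0000) = 10; reading at tick 10 = 12 + 1.2*10 = 24.0000
clock 1: start=2, rate=2.0, needs 24-2 = 22; ticks = ceil(22/2.0) = ceil(11.0000) = 11; reading at tick 11 = 2 + 2.0*11 = 24.0000
clock 2: start=6, rate=1.1, needs 24-6 = 18; ticks = ceil(18/1.1) = ceil(16.3636) = 17; reading at tick 17 = 6 + 1.1*17 = 24.7000
clock 3: start=3, rate=1.1, needs 24-3 = 21; ticks = ceil(21/1.1) = ceil(19.0909) = 20; reading at tick 20 = 3 + 1.1*20 = 25.0000
Minimum tick count = 10; winners = [0]; smallest index = 0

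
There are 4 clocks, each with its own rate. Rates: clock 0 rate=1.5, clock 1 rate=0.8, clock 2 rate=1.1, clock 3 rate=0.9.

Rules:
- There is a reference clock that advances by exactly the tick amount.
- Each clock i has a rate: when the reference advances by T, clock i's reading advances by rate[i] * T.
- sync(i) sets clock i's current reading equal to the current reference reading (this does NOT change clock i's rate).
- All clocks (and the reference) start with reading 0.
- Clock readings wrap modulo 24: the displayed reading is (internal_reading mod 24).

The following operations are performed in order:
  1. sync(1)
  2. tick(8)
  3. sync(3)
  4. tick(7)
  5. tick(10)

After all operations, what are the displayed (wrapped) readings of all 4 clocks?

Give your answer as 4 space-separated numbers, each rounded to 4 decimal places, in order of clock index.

Answer: 13.5000 20.0000 3.5000 23.3000

Derivation:
After op 1 sync(1): ref=0.0000 raw=[0.0000 0.0000 0.0000 0.0000]
After op 2 tick(8): ref=8.0000 raw=[12.0000 6.4000 8.8000 7.2000]
After op 3 sync(3): ref=8.0000 raw=[12.0000 6.4000 8.8000 8.0000]
After op 4 tick(7): ref=15.0000 raw=[22.5000 12.0000 16.5000 14.3000]
After op 5 tick(10): ref=25.0000 raw=[37.5000 20.0000 27.5000 23.3000]
Wrap final raw readings (mod 24): 37.5000 mod 24 = 13.5000; 20.0000 mod 24 = 20.0000; 27.5000 mod 24 = 3.5000; 23.3000 mod 24 = 23.3000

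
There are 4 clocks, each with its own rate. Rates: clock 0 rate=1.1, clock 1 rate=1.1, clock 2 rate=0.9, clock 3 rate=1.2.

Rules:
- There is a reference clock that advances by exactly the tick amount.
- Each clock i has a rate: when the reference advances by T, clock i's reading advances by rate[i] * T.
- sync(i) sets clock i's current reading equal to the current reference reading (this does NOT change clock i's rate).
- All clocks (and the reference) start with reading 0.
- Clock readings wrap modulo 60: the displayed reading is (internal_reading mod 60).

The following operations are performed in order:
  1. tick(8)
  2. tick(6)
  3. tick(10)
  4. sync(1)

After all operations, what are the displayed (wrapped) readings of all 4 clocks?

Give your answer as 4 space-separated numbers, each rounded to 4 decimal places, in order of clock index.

Answer: 26.4000 24.0000 21.6000 28.8000

Derivation:
After op 1 tick(8): ref=8.0000 raw=[8.8000 8.8000 7.2000 9.6000]
After op 2 tick(6): ref=14.0000 raw=[15.4000 15.4000 12.6000 16.8000]
After op 3 tick(10): ref=24.0000 raw=[26.4000 26.4000 21.6000 28.8000]
After op 4 sync(1): ref=24.0000 raw=[26.4000 24.0000 21.6000 28.8000]
Wrap final raw readings (mod 60): 26.4000 mod 60 = 26.4000; 24.0000 mod 60 = 24.0000; 21.6000 mod 60 = 21.6000; 28.8000 mod 60 = 28.8000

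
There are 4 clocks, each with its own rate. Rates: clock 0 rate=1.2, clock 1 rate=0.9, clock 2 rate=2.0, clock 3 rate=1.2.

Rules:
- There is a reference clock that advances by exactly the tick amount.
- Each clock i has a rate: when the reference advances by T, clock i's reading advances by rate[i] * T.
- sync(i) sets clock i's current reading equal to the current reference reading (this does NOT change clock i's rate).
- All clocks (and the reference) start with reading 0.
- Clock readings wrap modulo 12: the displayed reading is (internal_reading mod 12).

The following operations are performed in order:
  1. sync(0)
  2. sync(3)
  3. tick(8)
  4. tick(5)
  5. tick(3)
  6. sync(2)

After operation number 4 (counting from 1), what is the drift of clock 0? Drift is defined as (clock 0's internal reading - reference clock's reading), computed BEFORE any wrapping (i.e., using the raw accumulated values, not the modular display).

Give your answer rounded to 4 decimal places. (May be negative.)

Answer: 2.6000

Derivation:
After op 1 sync(0): ref=0.0000 raw=[0.0000 0.0000 0.0000 0.0000]
After op 2 sync(3): ref=0.0000 raw=[0.0000 0.0000 0.0000 0.0000]
After op 3 tick(8): ref=8.0000 raw=[9.6000 7.2000 16.0000 9.6000]
After op 4 tick(5): ref=13.0000 raw=[15.6000 11.7000 26.0000 15.6000]
Drift of clock 0 after op 4: 15.6000 - 13.0000 = 2.6000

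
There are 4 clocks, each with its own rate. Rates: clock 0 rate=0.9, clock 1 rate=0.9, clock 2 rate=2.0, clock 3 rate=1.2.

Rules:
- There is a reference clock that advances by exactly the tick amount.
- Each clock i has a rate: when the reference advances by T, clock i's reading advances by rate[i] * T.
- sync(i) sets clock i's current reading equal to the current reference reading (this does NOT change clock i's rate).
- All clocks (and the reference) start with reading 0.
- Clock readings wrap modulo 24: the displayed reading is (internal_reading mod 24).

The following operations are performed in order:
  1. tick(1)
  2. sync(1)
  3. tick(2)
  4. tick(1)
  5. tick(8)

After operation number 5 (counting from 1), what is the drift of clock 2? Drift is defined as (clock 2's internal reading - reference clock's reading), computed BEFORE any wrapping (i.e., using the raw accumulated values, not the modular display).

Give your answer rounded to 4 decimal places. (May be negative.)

Answer: 12.0000

Derivation:
After op 1 tick(1): ref=1.0000 raw=[0.9000 0.9000 2.0000 1.2000]
After op 2 sync(1): ref=1.0000 raw=[0.9000 1.0000 2.0000 1.2000]
After op 3 tick(2): ref=3.0000 raw=[2.7000 2.8000 6.0000 3.6000]
After op 4 tick(1): ref=4.0000 raw=[3.6000 3.7000 8.0000 4.8000]
After op 5 tick(8): ref=12.0000 raw=[10.8000 10.9000 24.0000 14.4000]
Drift of clock 2 after op 5: 24.0000 - 12.0000 = 12.0000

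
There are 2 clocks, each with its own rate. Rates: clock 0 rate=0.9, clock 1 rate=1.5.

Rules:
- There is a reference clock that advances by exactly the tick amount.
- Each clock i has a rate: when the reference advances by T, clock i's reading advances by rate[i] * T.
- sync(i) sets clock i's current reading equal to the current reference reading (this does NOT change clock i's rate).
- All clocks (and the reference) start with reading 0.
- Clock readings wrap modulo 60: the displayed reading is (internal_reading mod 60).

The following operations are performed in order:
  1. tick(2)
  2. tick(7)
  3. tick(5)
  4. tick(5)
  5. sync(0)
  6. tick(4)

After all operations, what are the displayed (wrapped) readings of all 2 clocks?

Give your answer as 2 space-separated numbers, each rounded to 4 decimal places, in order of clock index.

After op 1 tick(2): ref=2.0000 raw=[1.8000 3.0000]
After op 2 tick(7): ref=9.0000 raw=[8.1000 13.5000]
After op 3 tick(5): ref=14.0000 raw=[12.6000 21.0000]
After op 4 tick(5): ref=19.0000 raw=[17.1000 28.5000]
After op 5 sync(0): ref=19.0000 raw=[19.0000 28.5000]
After op 6 tick(4): ref=23.0000 raw=[22.6000 34.5000]
Wrap final raw readings (mod 60): 22.6000 mod 60 = 22.6000; 34.5000 mod 60 = 34.5000

Answer: 22.6000 34.5000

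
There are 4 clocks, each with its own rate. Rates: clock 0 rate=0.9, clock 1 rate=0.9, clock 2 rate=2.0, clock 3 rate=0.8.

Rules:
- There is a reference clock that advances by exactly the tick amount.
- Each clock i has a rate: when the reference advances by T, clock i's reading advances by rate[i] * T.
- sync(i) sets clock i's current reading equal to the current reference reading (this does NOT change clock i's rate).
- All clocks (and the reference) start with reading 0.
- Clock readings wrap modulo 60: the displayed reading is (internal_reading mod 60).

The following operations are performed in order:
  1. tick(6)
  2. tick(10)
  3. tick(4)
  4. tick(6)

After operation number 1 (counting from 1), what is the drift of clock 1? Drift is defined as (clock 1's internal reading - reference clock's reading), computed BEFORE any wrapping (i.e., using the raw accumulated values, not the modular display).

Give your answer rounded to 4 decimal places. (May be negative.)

After op 1 tick(6): ref=6.0000 raw=[5.4000 5.4000 12.0000 4.8000]
Drift of clock 1 after op 1: 5.4000 - 6.0000 = -0.6000

Answer: -0.6000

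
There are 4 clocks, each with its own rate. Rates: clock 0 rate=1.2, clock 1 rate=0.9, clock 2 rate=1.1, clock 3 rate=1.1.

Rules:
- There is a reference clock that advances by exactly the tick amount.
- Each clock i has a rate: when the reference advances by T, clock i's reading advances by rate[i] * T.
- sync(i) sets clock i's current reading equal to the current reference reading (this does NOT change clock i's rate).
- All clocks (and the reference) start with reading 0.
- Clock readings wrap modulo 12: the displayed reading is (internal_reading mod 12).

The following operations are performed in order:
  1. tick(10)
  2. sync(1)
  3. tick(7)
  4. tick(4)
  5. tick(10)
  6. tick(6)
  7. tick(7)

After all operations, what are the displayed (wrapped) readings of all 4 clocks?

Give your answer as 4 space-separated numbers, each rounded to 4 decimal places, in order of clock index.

Answer: 4.8000 4.6000 0.4000 0.4000

Derivation:
After op 1 tick(10): ref=10.0000 raw=[12.0000 9.0000 11.0000 11.0000]
After op 2 sync(1): ref=10.0000 raw=[12.0000 10.0000 11.0000 11.0000]
After op 3 tick(7): ref=17.0000 raw=[20.4000 16.3000 18.7000 18.7000]
After op 4 tick(4): ref=21.0000 raw=[25.2000 19.9000 23.1000 23.1000]
After op 5 tick(10): ref=31.0000 raw=[37.2000 28.9000 34.1000 34.1000]
After op 6 tick(6): ref=37.0000 raw=[44.4000 34.3000 40.7000 40.7000]
After op 7 tick(7): ref=44.0000 raw=[52.8000 40.6000 48.4000 48.4000]
Wrap final raw readings (mod 12): 52.8000 mod 12 = 4.8000; 40.6000 mod 12 = 4.6000; 48.4000 mod 12 = 0.4000; 48.4000 mod 12 = 0.4000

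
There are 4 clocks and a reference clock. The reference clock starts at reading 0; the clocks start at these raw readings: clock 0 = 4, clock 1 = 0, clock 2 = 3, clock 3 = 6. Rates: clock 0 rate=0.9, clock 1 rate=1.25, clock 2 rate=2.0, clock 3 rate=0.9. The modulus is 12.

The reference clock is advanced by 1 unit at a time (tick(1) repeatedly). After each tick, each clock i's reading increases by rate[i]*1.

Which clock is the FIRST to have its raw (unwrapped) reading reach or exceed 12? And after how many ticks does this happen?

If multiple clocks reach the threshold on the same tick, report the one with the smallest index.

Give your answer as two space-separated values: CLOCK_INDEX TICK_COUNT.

clock 0: start=4, rate=0.9, needs 12-4 = 8; ticks = ceil(8/0.9) = ceil(8.8889) = 9; reading at tick 9 = 4 + 0.9*9 = 12.1000
clock 1: start=0, rate=1.25, needs 12-0 = 12; ticks = ceil(12/1.25) = ceil(9.6000) = 10; reading at tick 10 = 0 + 1.25*10 = 12.5000
clock 2: start=3, rate=2.0, needs 12-3 = 9; ticks = ceil(9/2.0) = ceil(4.5000) = 5; reading at tick 5 = 3 + 2.0*5 = 13.0000
clock 3: start=6, rate=0.9, needs 12-6 = 6; ticks = ceil(6/0.9) = ceil(6.6667) = 7; reading at tick 7 = 6 + 0.9*7 = 12.3000
Minimum tick count = 5; winners = [2]; smallest index = 2

Answer: 2 5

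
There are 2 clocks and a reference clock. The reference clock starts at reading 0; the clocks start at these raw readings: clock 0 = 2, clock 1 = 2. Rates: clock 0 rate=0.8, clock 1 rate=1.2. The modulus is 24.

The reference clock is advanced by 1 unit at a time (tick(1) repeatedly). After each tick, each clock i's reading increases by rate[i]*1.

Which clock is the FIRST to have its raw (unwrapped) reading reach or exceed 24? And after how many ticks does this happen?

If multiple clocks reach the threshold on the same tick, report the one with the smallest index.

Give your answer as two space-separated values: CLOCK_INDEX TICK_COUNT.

clock 0: start=2, rate=0.8, needs 24-2 = 22; ticks = ceil(22/0.8) = ceil(27.5000) = 28; reading at tick 28 = 2 + 0.8*28 = 24.4000
clock 1: start=2, rate=1.2, needs 24-2 = 22; ticks = ceil(22/1.2) = ceil(18.3333) = 19; reading at tick 19 = 2 + 1.2*19 = 24.8000
Minimum tick count = 19; winners = [1]; smallest index = 1

Answer: 1 19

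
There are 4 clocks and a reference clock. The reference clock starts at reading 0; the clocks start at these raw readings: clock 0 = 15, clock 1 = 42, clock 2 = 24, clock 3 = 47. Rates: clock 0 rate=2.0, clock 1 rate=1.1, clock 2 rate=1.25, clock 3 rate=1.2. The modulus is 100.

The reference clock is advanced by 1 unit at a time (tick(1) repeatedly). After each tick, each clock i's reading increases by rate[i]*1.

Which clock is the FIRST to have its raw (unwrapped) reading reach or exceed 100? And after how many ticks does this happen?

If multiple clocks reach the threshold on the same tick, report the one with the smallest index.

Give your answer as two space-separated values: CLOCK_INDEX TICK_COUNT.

Answer: 0 43

Derivation:
clock 0: start=15, rate=2.0, needs 100-15 = 85; ticks = ceil(85/2.0) = ceil(42.5000) = 43; reading at tick 43 = 15 + 2.0*43 = 101.0000
clock 1: start=42, rate=1.1, needs 100-42 = 58; ticks = ceil(58/1.1) = ceil(52.7273) = 53; reading at tick 53 = 42 + 1.1*53 = 100.3000
clock 2: start=24, rate=1.25, needs 100-24 = 76; ticks = ceil(76/1.25) = ceil(60.8000) = 61; reading at tick 61 = 24 + 1.25*61 = 100.2500
clock 3: start=47, rate=1.2, needs 100-47 = 53; ticks = ceil(53/1.2) = ceil(44.1667) = 45; reading at tick 45 = 47 + 1.2*45 = 101.0000
Minimum tick count = 43; winners = [0]; smallest index = 0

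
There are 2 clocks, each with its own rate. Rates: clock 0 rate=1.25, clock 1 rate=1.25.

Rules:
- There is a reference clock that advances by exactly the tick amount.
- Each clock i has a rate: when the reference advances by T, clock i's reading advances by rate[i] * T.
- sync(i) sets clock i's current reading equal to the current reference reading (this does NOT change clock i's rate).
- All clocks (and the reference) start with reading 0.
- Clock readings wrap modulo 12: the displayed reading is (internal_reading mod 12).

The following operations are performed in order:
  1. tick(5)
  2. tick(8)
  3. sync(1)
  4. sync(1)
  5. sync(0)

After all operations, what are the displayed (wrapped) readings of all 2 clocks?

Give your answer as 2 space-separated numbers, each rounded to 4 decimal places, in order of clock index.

After op 1 tick(5): ref=5.0000 raw=[6.2500 6.2500]
After op 2 tick(8): ref=13.0000 raw=[16.2500 16.2500]
After op 3 sync(1): ref=13.0000 raw=[16.2500 13.0000]
After op 4 sync(1): ref=13.0000 raw=[16.2500 13.0000]
After op 5 sync(0): ref=13.0000 raw=[13.0000 13.0000]
Wrap final raw readings (mod 12): 13.0000 mod 12 = 1.0000; 13.0000 mod 12 = 1.0000

Answer: 1.0000 1.0000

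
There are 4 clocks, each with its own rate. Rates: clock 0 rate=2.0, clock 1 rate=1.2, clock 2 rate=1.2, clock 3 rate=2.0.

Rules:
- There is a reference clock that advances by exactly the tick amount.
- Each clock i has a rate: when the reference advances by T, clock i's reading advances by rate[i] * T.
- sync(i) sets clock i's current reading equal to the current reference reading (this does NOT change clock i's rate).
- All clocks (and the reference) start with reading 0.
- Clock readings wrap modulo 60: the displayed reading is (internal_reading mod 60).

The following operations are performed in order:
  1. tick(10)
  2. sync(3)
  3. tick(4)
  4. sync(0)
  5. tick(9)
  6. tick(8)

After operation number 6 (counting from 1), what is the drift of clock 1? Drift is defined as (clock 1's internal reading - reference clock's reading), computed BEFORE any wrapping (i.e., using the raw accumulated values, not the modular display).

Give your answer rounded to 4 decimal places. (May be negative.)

Answer: 6.2000

Derivation:
After op 1 tick(10): ref=10.0000 raw=[20.0000 12.0000 12.0000 20.0000]
After op 2 sync(3): ref=10.0000 raw=[20.0000 12.0000 12.0000 10.0000]
After op 3 tick(4): ref=14.0000 raw=[28.0000 16.8000 16.8000 18.0000]
After op 4 sync(0): ref=14.0000 raw=[14.0000 16.8000 16.8000 18.0000]
After op 5 tick(9): ref=23.0000 raw=[32.0000 27.6000 27.6000 36.0000]
After op 6 tick(8): ref=31.0000 raw=[48.0000 37.2000 37.2000 52.0000]
Drift of clock 1 after op 6: 37.2000 - 31.0000 = 6.2000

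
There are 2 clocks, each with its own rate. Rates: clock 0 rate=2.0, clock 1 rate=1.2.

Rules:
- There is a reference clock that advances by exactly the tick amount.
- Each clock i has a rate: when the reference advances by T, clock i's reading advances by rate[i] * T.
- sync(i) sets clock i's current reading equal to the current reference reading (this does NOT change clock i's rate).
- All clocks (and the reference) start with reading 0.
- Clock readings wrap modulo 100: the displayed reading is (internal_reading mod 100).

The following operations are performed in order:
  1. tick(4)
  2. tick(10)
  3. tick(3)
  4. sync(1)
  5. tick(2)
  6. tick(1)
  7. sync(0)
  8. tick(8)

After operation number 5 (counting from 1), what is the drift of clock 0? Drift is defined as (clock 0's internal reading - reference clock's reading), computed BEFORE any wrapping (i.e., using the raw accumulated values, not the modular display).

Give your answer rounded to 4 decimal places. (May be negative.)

After op 1 tick(4): ref=4.0000 raw=[8.0000 4.8000]
After op 2 tick(10): ref=14.0000 raw=[28.0000 16.8000]
After op 3 tick(3): ref=17.0000 raw=[34.0000 20.4000]
After op 4 sync(1): ref=17.0000 raw=[34.0000 17.0000]
After op 5 tick(2): ref=19.0000 raw=[38.0000 19.4000]
Drift of clock 0 after op 5: 38.0000 - 19.0000 = 19.0000

Answer: 19.0000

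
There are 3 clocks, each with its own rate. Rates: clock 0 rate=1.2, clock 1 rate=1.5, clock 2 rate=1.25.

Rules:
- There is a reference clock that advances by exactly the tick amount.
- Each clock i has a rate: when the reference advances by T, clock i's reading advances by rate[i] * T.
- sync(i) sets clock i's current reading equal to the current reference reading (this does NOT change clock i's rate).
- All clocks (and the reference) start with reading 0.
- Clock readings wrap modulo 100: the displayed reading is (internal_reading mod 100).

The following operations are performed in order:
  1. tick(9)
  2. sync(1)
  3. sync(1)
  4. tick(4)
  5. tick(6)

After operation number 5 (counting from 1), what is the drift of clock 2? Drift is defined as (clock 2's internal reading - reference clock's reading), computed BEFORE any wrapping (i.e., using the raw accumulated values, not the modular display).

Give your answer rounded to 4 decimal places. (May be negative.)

Answer: 4.7500

Derivation:
After op 1 tick(9): ref=9.0000 raw=[10.8000 13.5000 11.2500]
After op 2 sync(1): ref=9.0000 raw=[10.8000 9.0000 11.2500]
After op 3 sync(1): ref=9.0000 raw=[10.8000 9.0000 11.2500]
After op 4 tick(4): ref=13.0000 raw=[15.6000 15.0000 16.2500]
After op 5 tick(6): ref=19.0000 raw=[22.8000 24.0000 23.7500]
Drift of clock 2 after op 5: 23.7500 - 19.0000 = 4.7500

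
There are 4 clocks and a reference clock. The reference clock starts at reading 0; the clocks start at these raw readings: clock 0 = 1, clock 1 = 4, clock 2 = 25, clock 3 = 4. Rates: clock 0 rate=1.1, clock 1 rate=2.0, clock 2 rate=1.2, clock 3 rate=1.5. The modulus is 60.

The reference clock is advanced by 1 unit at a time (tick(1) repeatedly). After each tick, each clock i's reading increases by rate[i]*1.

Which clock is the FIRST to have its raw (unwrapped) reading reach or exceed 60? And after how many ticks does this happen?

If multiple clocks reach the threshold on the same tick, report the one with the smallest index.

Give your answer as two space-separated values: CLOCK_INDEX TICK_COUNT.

Answer: 1 28

Derivation:
clock 0: start=1, rate=1.1, needs 60-1 = 59; ticks = ceil(59/1.1) = ceil(53.6364) = 54; reading at tick 54 = 1 + 1.1*54 = 60.4000
clock 1: start=4, rate=2.0, needs 60-4 = 56; ticks = ceil(56/2.0) = ceil(28.0000) = 28; reading at tick 28 = 4 + 2.0*28 = 60.0000
clock 2: start=25, rate=1.2, needs 60-25 = 35; ticks = ceil(35/1.2) = ceil(29.1667) = 30; reading at tick 30 = 25 + 1.2*30 = 61.0000
clock 3: start=4, rate=1.5, needs 60-4 = 56; ticks = ceil(56/1.5) = ceil(37.3333) = 38; reading at tick 38 = 4 + 1.5*38 = 61.0000
Minimum tick count = 28; winners = [1]; smallest index = 1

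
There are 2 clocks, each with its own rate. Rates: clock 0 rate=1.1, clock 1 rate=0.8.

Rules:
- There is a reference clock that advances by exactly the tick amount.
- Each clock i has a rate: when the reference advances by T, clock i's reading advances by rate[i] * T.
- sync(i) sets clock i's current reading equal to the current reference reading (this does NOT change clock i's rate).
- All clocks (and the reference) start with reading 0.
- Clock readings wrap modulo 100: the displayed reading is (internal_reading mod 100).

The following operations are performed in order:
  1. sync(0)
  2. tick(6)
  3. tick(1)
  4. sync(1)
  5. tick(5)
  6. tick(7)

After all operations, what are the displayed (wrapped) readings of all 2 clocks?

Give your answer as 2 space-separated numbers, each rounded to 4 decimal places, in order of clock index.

Answer: 20.9000 16.6000

Derivation:
After op 1 sync(0): ref=0.0000 raw=[0.0000 0.0000]
After op 2 tick(6): ref=6.0000 raw=[6.6000 4.8000]
After op 3 tick(1): ref=7.0000 raw=[7.7000 5.6000]
After op 4 sync(1): ref=7.0000 raw=[7.7000 7.0000]
After op 5 tick(5): ref=12.0000 raw=[13.2000 11.0000]
After op 6 tick(7): ref=19.0000 raw=[20.9000 16.6000]
Wrap final raw readings (mod 100): 20.9000 mod 100 = 20.9000; 16.6000 mod 100 = 16.6000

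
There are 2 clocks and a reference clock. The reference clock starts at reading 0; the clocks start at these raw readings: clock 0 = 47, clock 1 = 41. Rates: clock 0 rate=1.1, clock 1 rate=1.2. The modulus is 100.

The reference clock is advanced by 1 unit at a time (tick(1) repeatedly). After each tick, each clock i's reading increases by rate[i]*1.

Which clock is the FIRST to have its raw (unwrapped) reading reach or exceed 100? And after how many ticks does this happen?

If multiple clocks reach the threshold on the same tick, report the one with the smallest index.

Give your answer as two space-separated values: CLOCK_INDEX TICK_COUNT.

Answer: 0 49

Derivation:
clock 0: start=47, rate=1.1, needs 100-47 = 53; ticks = ceil(53/1.1) = ceil(48.1818) = 49; reading at tick 49 = 47 + 1.1*49 = 100.9000
clock 1: start=41, rate=1.2, needs 100-41 = 59; ticks = ceil(59/1.2) = ceil(49.1667) = 50; reading at tick 50 = 41 + 1.2*50 = 101.0000
Minimum tick count = 49; winners = [0]; smallest index = 0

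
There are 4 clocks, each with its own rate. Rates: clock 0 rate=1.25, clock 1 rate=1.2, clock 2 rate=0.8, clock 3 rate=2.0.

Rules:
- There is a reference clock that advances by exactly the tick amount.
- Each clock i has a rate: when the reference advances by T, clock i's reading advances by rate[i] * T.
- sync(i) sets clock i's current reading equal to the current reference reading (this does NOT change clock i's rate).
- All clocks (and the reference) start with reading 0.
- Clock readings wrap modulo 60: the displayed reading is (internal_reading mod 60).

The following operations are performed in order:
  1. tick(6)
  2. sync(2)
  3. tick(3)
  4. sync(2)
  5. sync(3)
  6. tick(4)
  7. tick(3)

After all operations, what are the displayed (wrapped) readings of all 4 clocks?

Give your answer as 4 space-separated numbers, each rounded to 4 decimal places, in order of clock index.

After op 1 tick(6): ref=6.0000 raw=[7.5000 7.2000 4.8000 12.0000]
After op 2 sync(2): ref=6.0000 raw=[7.5000 7.2000 6.0000 12.0000]
After op 3 tick(3): ref=9.0000 raw=[11.2500 10.8000 8.4000 18.0000]
After op 4 sync(2): ref=9.0000 raw=[11.2500 10.8000 9.0000 18.0000]
After op 5 sync(3): ref=9.0000 raw=[11.2500 10.8000 9.0000 9.0000]
After op 6 tick(4): ref=13.0000 raw=[16.2500 15.6000 12.2000 17.0000]
After op 7 tick(3): ref=16.0000 raw=[20.0000 19.2000 14.6000 23.0000]
Wrap final raw readings (mod 60): 20.0000 mod 60 = 20.0000; 19.2000 mod 60 = 19.2000; 14.6000 mod 60 = 14.6000; 23.0000 mod 60 = 23.0000

Answer: 20.0000 19.2000 14.6000 23.0000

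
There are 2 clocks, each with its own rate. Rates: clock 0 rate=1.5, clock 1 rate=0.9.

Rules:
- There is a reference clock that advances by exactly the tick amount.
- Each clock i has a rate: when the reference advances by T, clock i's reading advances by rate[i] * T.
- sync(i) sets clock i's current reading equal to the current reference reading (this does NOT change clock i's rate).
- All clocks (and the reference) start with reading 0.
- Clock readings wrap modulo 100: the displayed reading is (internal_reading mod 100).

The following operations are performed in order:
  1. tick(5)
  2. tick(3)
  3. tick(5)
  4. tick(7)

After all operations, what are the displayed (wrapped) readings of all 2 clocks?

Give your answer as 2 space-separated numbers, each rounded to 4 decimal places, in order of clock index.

After op 1 tick(5): ref=5.0000 raw=[7.5000 4.5000]
After op 2 tick(3): ref=8.0000 raw=[12.0000 7.2000]
After op 3 tick(5): ref=13.0000 raw=[19.5000 11.7000]
After op 4 tick(7): ref=20.0000 raw=[30.0000 18.0000]
Wrap final raw readings (mod 100): 30.0000 mod 100 = 30.0000; 18.0000 mod 100 = 18.0000

Answer: 30.0000 18.0000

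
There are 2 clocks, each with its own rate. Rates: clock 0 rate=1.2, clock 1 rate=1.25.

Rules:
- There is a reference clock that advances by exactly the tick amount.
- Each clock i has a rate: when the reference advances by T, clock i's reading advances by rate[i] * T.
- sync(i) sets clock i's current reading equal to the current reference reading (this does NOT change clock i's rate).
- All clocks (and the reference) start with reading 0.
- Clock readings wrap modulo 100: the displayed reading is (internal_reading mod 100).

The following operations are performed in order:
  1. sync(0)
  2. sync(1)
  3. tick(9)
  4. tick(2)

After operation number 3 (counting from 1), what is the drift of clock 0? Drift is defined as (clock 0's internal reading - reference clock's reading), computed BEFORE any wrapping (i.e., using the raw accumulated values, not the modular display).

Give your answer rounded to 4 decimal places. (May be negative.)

After op 1 sync(0): ref=0.0000 raw=[0.0000 0.0000]
After op 2 sync(1): ref=0.0000 raw=[0.0000 0.0000]
After op 3 tick(9): ref=9.0000 raw=[10.8000 11.2500]
Drift of clock 0 after op 3: 10.8000 - 9.0000 = 1.8000

Answer: 1.8000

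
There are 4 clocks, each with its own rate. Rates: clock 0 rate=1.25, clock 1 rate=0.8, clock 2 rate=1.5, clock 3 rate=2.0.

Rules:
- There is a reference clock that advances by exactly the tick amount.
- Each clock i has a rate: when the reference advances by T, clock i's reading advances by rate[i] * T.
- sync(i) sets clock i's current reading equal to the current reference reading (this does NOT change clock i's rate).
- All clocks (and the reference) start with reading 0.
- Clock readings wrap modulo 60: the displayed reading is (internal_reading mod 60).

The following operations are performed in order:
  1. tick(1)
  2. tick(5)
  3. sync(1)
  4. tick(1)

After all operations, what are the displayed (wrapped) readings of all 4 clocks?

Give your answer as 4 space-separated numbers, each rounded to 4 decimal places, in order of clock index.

Answer: 8.7500 6.8000 10.5000 14.0000

Derivation:
After op 1 tick(1): ref=1.0000 raw=[1.2500 0.8000 1.5000 2.0000]
After op 2 tick(5): ref=6.0000 raw=[7.5000 4.8000 9.0000 12.0000]
After op 3 sync(1): ref=6.0000 raw=[7.5000 6.0000 9.0000 12.0000]
After op 4 tick(1): ref=7.0000 raw=[8.7500 6.8000 10.5000 14.0000]
Wrap final raw readings (mod 60): 8.7500 mod 60 = 8.7500; 6.8000 mod 60 = 6.8000; 10.5000 mod 60 = 10.5000; 14.0000 mod 60 = 14.0000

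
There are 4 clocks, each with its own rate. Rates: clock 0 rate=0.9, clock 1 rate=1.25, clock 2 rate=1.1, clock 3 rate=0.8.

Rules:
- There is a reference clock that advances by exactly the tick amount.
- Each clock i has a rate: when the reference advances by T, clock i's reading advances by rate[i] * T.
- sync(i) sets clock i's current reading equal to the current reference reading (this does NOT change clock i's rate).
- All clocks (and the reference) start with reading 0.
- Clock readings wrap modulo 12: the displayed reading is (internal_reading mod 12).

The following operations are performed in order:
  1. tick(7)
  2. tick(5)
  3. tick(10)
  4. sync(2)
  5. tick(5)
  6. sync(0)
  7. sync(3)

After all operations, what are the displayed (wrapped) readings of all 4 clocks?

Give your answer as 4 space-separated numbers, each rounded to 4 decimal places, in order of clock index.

Answer: 3.0000 9.7500 3.5000 3.0000

Derivation:
After op 1 tick(7): ref=7.0000 raw=[6.3000 8.7500 7.7000 5.6000]
After op 2 tick(5): ref=12.0000 raw=[10.8000 15.0000 13.2000 9.6000]
After op 3 tick(10): ref=22.0000 raw=[19.8000 27.5000 24.2000 17.6000]
After op 4 sync(2): ref=22.0000 raw=[19.8000 27.5000 22.0000 17.6000]
After op 5 tick(5): ref=27.0000 raw=[24.3000 33.7500 27.5000 21.6000]
After op 6 sync(0): ref=27.0000 raw=[27.0000 33.7500 27.5000 21.6000]
After op 7 sync(3): ref=27.0000 raw=[27.0000 33.7500 27.5000 27.0000]
Wrap final raw readings (mod 12): 27.0000 mod 12 = 3.0000; 33.7500 mod 12 = 9.7500; 27.5000 mod 12 = 3.5000; 27.0000 mod 12 = 3.0000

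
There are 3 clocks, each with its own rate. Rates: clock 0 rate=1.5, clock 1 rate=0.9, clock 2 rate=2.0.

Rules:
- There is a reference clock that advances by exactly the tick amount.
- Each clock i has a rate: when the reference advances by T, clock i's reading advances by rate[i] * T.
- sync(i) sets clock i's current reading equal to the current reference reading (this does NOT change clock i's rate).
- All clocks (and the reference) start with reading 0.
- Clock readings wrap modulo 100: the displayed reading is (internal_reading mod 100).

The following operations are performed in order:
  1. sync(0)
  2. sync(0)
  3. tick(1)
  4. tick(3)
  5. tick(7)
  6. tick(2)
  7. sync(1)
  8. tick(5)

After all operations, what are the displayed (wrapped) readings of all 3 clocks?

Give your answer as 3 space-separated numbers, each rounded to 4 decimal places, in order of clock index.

After op 1 sync(0): ref=0.0000 raw=[0.0000 0.0000 0.0000]
After op 2 sync(0): ref=0.0000 raw=[0.0000 0.0000 0.0000]
After op 3 tick(1): ref=1.0000 raw=[1.5000 0.9000 2.0000]
After op 4 tick(3): ref=4.0000 raw=[6.0000 3.6000 8.0000]
After op 5 tick(7): ref=11.0000 raw=[16.5000 9.9000 22.0000]
After op 6 tick(2): ref=13.0000 raw=[19.5000 11.7000 26.0000]
After op 7 sync(1): ref=13.0000 raw=[19.5000 13.0000 26.0000]
After op 8 tick(5): ref=18.0000 raw=[27.0000 17.5000 36.0000]
Wrap final raw readings (mod 100): 27.0000 mod 100 = 27.0000; 17.5000 mod 100 = 17.5000; 36.0000 mod 100 = 36.0000

Answer: 27.0000 17.5000 36.0000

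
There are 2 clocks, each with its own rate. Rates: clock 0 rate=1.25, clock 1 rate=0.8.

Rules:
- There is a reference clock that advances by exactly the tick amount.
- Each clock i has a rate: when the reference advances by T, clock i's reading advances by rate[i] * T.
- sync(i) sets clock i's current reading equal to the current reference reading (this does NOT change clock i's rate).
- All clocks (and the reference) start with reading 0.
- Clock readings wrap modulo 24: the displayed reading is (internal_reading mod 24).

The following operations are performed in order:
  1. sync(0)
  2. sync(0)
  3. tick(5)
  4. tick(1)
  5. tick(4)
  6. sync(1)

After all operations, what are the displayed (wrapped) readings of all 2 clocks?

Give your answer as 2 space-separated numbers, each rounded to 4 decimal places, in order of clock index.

Answer: 12.5000 10.0000

Derivation:
After op 1 sync(0): ref=0.0000 raw=[0.0000 0.0000]
After op 2 sync(0): ref=0.0000 raw=[0.0000 0.0000]
After op 3 tick(5): ref=5.0000 raw=[6.2500 4.0000]
After op 4 tick(1): ref=6.0000 raw=[7.5000 4.8000]
After op 5 tick(4): ref=10.0000 raw=[12.5000 8.0000]
After op 6 sync(1): ref=10.0000 raw=[12.5000 10.0000]
Wrap final raw readings (mod 24): 12.5000 mod 24 = 12.5000; 10.0000 mod 24 = 10.0000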